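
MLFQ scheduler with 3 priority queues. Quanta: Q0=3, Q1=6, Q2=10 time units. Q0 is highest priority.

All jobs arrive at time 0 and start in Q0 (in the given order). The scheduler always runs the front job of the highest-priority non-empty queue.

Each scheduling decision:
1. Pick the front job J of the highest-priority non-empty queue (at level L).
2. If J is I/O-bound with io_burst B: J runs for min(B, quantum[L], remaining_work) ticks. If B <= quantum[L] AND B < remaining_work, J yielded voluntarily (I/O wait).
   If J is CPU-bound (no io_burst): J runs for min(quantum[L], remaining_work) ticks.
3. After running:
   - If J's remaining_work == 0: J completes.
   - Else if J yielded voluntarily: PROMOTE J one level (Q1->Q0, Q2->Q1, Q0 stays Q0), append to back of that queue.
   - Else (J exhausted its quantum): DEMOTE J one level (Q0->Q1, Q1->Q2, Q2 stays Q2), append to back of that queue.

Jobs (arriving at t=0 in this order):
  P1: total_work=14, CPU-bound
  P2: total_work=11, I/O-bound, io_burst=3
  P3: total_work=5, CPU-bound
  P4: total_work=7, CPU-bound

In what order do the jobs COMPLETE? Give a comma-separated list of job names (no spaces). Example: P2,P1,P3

Answer: P2,P3,P4,P1

Derivation:
t=0-3: P1@Q0 runs 3, rem=11, quantum used, demote→Q1. Q0=[P2,P3,P4] Q1=[P1] Q2=[]
t=3-6: P2@Q0 runs 3, rem=8, I/O yield, promote→Q0. Q0=[P3,P4,P2] Q1=[P1] Q2=[]
t=6-9: P3@Q0 runs 3, rem=2, quantum used, demote→Q1. Q0=[P4,P2] Q1=[P1,P3] Q2=[]
t=9-12: P4@Q0 runs 3, rem=4, quantum used, demote→Q1. Q0=[P2] Q1=[P1,P3,P4] Q2=[]
t=12-15: P2@Q0 runs 3, rem=5, I/O yield, promote→Q0. Q0=[P2] Q1=[P1,P3,P4] Q2=[]
t=15-18: P2@Q0 runs 3, rem=2, I/O yield, promote→Q0. Q0=[P2] Q1=[P1,P3,P4] Q2=[]
t=18-20: P2@Q0 runs 2, rem=0, completes. Q0=[] Q1=[P1,P3,P4] Q2=[]
t=20-26: P1@Q1 runs 6, rem=5, quantum used, demote→Q2. Q0=[] Q1=[P3,P4] Q2=[P1]
t=26-28: P3@Q1 runs 2, rem=0, completes. Q0=[] Q1=[P4] Q2=[P1]
t=28-32: P4@Q1 runs 4, rem=0, completes. Q0=[] Q1=[] Q2=[P1]
t=32-37: P1@Q2 runs 5, rem=0, completes. Q0=[] Q1=[] Q2=[]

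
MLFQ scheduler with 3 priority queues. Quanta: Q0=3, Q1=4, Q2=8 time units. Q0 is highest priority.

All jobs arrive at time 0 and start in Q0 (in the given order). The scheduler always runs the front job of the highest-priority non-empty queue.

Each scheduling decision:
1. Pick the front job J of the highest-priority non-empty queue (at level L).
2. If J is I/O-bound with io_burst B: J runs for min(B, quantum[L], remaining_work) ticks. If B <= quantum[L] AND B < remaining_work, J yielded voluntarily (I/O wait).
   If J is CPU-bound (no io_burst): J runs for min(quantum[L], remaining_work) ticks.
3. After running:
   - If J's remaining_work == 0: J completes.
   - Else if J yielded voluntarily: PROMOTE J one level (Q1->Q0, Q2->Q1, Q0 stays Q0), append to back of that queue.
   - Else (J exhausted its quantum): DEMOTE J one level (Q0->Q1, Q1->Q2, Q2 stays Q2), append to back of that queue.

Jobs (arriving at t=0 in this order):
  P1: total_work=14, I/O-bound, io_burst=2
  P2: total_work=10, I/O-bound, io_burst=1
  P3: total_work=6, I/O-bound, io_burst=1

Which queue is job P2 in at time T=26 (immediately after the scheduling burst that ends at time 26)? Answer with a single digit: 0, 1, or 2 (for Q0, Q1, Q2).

Answer: 0

Derivation:
t=0-2: P1@Q0 runs 2, rem=12, I/O yield, promote→Q0. Q0=[P2,P3,P1] Q1=[] Q2=[]
t=2-3: P2@Q0 runs 1, rem=9, I/O yield, promote→Q0. Q0=[P3,P1,P2] Q1=[] Q2=[]
t=3-4: P3@Q0 runs 1, rem=5, I/O yield, promote→Q0. Q0=[P1,P2,P3] Q1=[] Q2=[]
t=4-6: P1@Q0 runs 2, rem=10, I/O yield, promote→Q0. Q0=[P2,P3,P1] Q1=[] Q2=[]
t=6-7: P2@Q0 runs 1, rem=8, I/O yield, promote→Q0. Q0=[P3,P1,P2] Q1=[] Q2=[]
t=7-8: P3@Q0 runs 1, rem=4, I/O yield, promote→Q0. Q0=[P1,P2,P3] Q1=[] Q2=[]
t=8-10: P1@Q0 runs 2, rem=8, I/O yield, promote→Q0. Q0=[P2,P3,P1] Q1=[] Q2=[]
t=10-11: P2@Q0 runs 1, rem=7, I/O yield, promote→Q0. Q0=[P3,P1,P2] Q1=[] Q2=[]
t=11-12: P3@Q0 runs 1, rem=3, I/O yield, promote→Q0. Q0=[P1,P2,P3] Q1=[] Q2=[]
t=12-14: P1@Q0 runs 2, rem=6, I/O yield, promote→Q0. Q0=[P2,P3,P1] Q1=[] Q2=[]
t=14-15: P2@Q0 runs 1, rem=6, I/O yield, promote→Q0. Q0=[P3,P1,P2] Q1=[] Q2=[]
t=15-16: P3@Q0 runs 1, rem=2, I/O yield, promote→Q0. Q0=[P1,P2,P3] Q1=[] Q2=[]
t=16-18: P1@Q0 runs 2, rem=4, I/O yield, promote→Q0. Q0=[P2,P3,P1] Q1=[] Q2=[]
t=18-19: P2@Q0 runs 1, rem=5, I/O yield, promote→Q0. Q0=[P3,P1,P2] Q1=[] Q2=[]
t=19-20: P3@Q0 runs 1, rem=1, I/O yield, promote→Q0. Q0=[P1,P2,P3] Q1=[] Q2=[]
t=20-22: P1@Q0 runs 2, rem=2, I/O yield, promote→Q0. Q0=[P2,P3,P1] Q1=[] Q2=[]
t=22-23: P2@Q0 runs 1, rem=4, I/O yield, promote→Q0. Q0=[P3,P1,P2] Q1=[] Q2=[]
t=23-24: P3@Q0 runs 1, rem=0, completes. Q0=[P1,P2] Q1=[] Q2=[]
t=24-26: P1@Q0 runs 2, rem=0, completes. Q0=[P2] Q1=[] Q2=[]
t=26-27: P2@Q0 runs 1, rem=3, I/O yield, promote→Q0. Q0=[P2] Q1=[] Q2=[]
t=27-28: P2@Q0 runs 1, rem=2, I/O yield, promote→Q0. Q0=[P2] Q1=[] Q2=[]
t=28-29: P2@Q0 runs 1, rem=1, I/O yield, promote→Q0. Q0=[P2] Q1=[] Q2=[]
t=29-30: P2@Q0 runs 1, rem=0, completes. Q0=[] Q1=[] Q2=[]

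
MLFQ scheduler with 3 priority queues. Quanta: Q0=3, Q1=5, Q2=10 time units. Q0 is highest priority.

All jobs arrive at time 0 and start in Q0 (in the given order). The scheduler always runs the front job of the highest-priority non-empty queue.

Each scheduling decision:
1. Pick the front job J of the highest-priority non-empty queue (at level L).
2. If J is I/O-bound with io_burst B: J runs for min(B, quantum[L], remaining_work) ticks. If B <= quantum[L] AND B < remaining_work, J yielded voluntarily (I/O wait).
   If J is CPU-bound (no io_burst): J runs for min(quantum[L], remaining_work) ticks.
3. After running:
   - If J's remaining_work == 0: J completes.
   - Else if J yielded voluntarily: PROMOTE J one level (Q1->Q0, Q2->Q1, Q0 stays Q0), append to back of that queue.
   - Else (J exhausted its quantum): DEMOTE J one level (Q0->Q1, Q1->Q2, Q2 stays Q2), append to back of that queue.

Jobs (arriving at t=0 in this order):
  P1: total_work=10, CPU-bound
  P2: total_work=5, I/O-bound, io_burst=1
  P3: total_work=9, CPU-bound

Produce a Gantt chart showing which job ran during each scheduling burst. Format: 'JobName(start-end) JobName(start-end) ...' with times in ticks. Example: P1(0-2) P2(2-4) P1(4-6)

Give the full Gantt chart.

Answer: P1(0-3) P2(3-4) P3(4-7) P2(7-8) P2(8-9) P2(9-10) P2(10-11) P1(11-16) P3(16-21) P1(21-23) P3(23-24)

Derivation:
t=0-3: P1@Q0 runs 3, rem=7, quantum used, demote→Q1. Q0=[P2,P3] Q1=[P1] Q2=[]
t=3-4: P2@Q0 runs 1, rem=4, I/O yield, promote→Q0. Q0=[P3,P2] Q1=[P1] Q2=[]
t=4-7: P3@Q0 runs 3, rem=6, quantum used, demote→Q1. Q0=[P2] Q1=[P1,P3] Q2=[]
t=7-8: P2@Q0 runs 1, rem=3, I/O yield, promote→Q0. Q0=[P2] Q1=[P1,P3] Q2=[]
t=8-9: P2@Q0 runs 1, rem=2, I/O yield, promote→Q0. Q0=[P2] Q1=[P1,P3] Q2=[]
t=9-10: P2@Q0 runs 1, rem=1, I/O yield, promote→Q0. Q0=[P2] Q1=[P1,P3] Q2=[]
t=10-11: P2@Q0 runs 1, rem=0, completes. Q0=[] Q1=[P1,P3] Q2=[]
t=11-16: P1@Q1 runs 5, rem=2, quantum used, demote→Q2. Q0=[] Q1=[P3] Q2=[P1]
t=16-21: P3@Q1 runs 5, rem=1, quantum used, demote→Q2. Q0=[] Q1=[] Q2=[P1,P3]
t=21-23: P1@Q2 runs 2, rem=0, completes. Q0=[] Q1=[] Q2=[P3]
t=23-24: P3@Q2 runs 1, rem=0, completes. Q0=[] Q1=[] Q2=[]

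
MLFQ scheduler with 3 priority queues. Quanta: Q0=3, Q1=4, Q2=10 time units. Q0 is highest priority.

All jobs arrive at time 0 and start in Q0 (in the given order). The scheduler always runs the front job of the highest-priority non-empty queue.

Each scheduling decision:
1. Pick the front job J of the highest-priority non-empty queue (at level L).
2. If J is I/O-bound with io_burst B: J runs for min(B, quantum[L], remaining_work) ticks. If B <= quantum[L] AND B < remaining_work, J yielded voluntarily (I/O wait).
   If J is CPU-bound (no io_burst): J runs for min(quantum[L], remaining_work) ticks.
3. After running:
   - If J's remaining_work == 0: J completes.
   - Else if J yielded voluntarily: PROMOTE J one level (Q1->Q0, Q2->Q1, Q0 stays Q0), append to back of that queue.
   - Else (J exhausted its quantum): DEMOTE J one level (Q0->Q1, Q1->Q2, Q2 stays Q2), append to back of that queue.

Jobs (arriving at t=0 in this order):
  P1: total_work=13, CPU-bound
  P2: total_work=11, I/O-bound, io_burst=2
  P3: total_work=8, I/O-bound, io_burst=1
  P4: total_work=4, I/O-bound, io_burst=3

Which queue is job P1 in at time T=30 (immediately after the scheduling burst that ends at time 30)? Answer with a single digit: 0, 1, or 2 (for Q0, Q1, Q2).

t=0-3: P1@Q0 runs 3, rem=10, quantum used, demote→Q1. Q0=[P2,P3,P4] Q1=[P1] Q2=[]
t=3-5: P2@Q0 runs 2, rem=9, I/O yield, promote→Q0. Q0=[P3,P4,P2] Q1=[P1] Q2=[]
t=5-6: P3@Q0 runs 1, rem=7, I/O yield, promote→Q0. Q0=[P4,P2,P3] Q1=[P1] Q2=[]
t=6-9: P4@Q0 runs 3, rem=1, I/O yield, promote→Q0. Q0=[P2,P3,P4] Q1=[P1] Q2=[]
t=9-11: P2@Q0 runs 2, rem=7, I/O yield, promote→Q0. Q0=[P3,P4,P2] Q1=[P1] Q2=[]
t=11-12: P3@Q0 runs 1, rem=6, I/O yield, promote→Q0. Q0=[P4,P2,P3] Q1=[P1] Q2=[]
t=12-13: P4@Q0 runs 1, rem=0, completes. Q0=[P2,P3] Q1=[P1] Q2=[]
t=13-15: P2@Q0 runs 2, rem=5, I/O yield, promote→Q0. Q0=[P3,P2] Q1=[P1] Q2=[]
t=15-16: P3@Q0 runs 1, rem=5, I/O yield, promote→Q0. Q0=[P2,P3] Q1=[P1] Q2=[]
t=16-18: P2@Q0 runs 2, rem=3, I/O yield, promote→Q0. Q0=[P3,P2] Q1=[P1] Q2=[]
t=18-19: P3@Q0 runs 1, rem=4, I/O yield, promote→Q0. Q0=[P2,P3] Q1=[P1] Q2=[]
t=19-21: P2@Q0 runs 2, rem=1, I/O yield, promote→Q0. Q0=[P3,P2] Q1=[P1] Q2=[]
t=21-22: P3@Q0 runs 1, rem=3, I/O yield, promote→Q0. Q0=[P2,P3] Q1=[P1] Q2=[]
t=22-23: P2@Q0 runs 1, rem=0, completes. Q0=[P3] Q1=[P1] Q2=[]
t=23-24: P3@Q0 runs 1, rem=2, I/O yield, promote→Q0. Q0=[P3] Q1=[P1] Q2=[]
t=24-25: P3@Q0 runs 1, rem=1, I/O yield, promote→Q0. Q0=[P3] Q1=[P1] Q2=[]
t=25-26: P3@Q0 runs 1, rem=0, completes. Q0=[] Q1=[P1] Q2=[]
t=26-30: P1@Q1 runs 4, rem=6, quantum used, demote→Q2. Q0=[] Q1=[] Q2=[P1]
t=30-36: P1@Q2 runs 6, rem=0, completes. Q0=[] Q1=[] Q2=[]

Answer: 2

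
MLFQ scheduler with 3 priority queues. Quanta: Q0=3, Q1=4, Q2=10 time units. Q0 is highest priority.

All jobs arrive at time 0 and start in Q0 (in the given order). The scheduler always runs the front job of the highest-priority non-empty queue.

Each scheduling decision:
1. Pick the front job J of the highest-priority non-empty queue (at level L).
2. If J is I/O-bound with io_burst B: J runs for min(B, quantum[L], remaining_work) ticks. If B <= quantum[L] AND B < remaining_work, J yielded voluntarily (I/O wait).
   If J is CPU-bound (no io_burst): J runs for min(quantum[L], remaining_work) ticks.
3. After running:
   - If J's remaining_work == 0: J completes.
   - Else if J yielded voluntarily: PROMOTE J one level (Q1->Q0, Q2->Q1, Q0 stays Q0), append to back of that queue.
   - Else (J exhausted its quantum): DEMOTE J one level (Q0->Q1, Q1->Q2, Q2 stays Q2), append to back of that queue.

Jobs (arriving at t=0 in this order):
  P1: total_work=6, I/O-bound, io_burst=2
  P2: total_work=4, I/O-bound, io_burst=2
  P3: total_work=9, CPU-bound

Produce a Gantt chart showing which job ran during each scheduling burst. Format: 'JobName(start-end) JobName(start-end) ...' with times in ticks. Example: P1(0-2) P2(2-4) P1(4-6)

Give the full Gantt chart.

Answer: P1(0-2) P2(2-4) P3(4-7) P1(7-9) P2(9-11) P1(11-13) P3(13-17) P3(17-19)

Derivation:
t=0-2: P1@Q0 runs 2, rem=4, I/O yield, promote→Q0. Q0=[P2,P3,P1] Q1=[] Q2=[]
t=2-4: P2@Q0 runs 2, rem=2, I/O yield, promote→Q0. Q0=[P3,P1,P2] Q1=[] Q2=[]
t=4-7: P3@Q0 runs 3, rem=6, quantum used, demote→Q1. Q0=[P1,P2] Q1=[P3] Q2=[]
t=7-9: P1@Q0 runs 2, rem=2, I/O yield, promote→Q0. Q0=[P2,P1] Q1=[P3] Q2=[]
t=9-11: P2@Q0 runs 2, rem=0, completes. Q0=[P1] Q1=[P3] Q2=[]
t=11-13: P1@Q0 runs 2, rem=0, completes. Q0=[] Q1=[P3] Q2=[]
t=13-17: P3@Q1 runs 4, rem=2, quantum used, demote→Q2. Q0=[] Q1=[] Q2=[P3]
t=17-19: P3@Q2 runs 2, rem=0, completes. Q0=[] Q1=[] Q2=[]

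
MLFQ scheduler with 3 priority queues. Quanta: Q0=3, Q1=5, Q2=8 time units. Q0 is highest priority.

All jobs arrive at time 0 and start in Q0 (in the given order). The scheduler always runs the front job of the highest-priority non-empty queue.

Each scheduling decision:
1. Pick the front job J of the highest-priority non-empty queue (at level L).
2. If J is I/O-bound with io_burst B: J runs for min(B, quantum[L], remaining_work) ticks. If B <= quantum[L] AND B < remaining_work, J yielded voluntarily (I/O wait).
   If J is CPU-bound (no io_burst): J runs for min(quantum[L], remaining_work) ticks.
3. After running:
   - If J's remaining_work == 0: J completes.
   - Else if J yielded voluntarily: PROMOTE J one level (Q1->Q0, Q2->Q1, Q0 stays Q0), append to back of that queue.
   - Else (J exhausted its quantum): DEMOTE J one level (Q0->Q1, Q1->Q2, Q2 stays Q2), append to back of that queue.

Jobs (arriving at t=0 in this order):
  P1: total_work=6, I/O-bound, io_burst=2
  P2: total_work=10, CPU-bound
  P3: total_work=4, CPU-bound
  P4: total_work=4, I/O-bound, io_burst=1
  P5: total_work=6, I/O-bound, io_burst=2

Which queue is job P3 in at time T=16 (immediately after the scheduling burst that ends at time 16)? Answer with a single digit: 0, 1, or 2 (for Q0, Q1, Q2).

t=0-2: P1@Q0 runs 2, rem=4, I/O yield, promote→Q0. Q0=[P2,P3,P4,P5,P1] Q1=[] Q2=[]
t=2-5: P2@Q0 runs 3, rem=7, quantum used, demote→Q1. Q0=[P3,P4,P5,P1] Q1=[P2] Q2=[]
t=5-8: P3@Q0 runs 3, rem=1, quantum used, demote→Q1. Q0=[P4,P5,P1] Q1=[P2,P3] Q2=[]
t=8-9: P4@Q0 runs 1, rem=3, I/O yield, promote→Q0. Q0=[P5,P1,P4] Q1=[P2,P3] Q2=[]
t=9-11: P5@Q0 runs 2, rem=4, I/O yield, promote→Q0. Q0=[P1,P4,P5] Q1=[P2,P3] Q2=[]
t=11-13: P1@Q0 runs 2, rem=2, I/O yield, promote→Q0. Q0=[P4,P5,P1] Q1=[P2,P3] Q2=[]
t=13-14: P4@Q0 runs 1, rem=2, I/O yield, promote→Q0. Q0=[P5,P1,P4] Q1=[P2,P3] Q2=[]
t=14-16: P5@Q0 runs 2, rem=2, I/O yield, promote→Q0. Q0=[P1,P4,P5] Q1=[P2,P3] Q2=[]
t=16-18: P1@Q0 runs 2, rem=0, completes. Q0=[P4,P5] Q1=[P2,P3] Q2=[]
t=18-19: P4@Q0 runs 1, rem=1, I/O yield, promote→Q0. Q0=[P5,P4] Q1=[P2,P3] Q2=[]
t=19-21: P5@Q0 runs 2, rem=0, completes. Q0=[P4] Q1=[P2,P3] Q2=[]
t=21-22: P4@Q0 runs 1, rem=0, completes. Q0=[] Q1=[P2,P3] Q2=[]
t=22-27: P2@Q1 runs 5, rem=2, quantum used, demote→Q2. Q0=[] Q1=[P3] Q2=[P2]
t=27-28: P3@Q1 runs 1, rem=0, completes. Q0=[] Q1=[] Q2=[P2]
t=28-30: P2@Q2 runs 2, rem=0, completes. Q0=[] Q1=[] Q2=[]

Answer: 1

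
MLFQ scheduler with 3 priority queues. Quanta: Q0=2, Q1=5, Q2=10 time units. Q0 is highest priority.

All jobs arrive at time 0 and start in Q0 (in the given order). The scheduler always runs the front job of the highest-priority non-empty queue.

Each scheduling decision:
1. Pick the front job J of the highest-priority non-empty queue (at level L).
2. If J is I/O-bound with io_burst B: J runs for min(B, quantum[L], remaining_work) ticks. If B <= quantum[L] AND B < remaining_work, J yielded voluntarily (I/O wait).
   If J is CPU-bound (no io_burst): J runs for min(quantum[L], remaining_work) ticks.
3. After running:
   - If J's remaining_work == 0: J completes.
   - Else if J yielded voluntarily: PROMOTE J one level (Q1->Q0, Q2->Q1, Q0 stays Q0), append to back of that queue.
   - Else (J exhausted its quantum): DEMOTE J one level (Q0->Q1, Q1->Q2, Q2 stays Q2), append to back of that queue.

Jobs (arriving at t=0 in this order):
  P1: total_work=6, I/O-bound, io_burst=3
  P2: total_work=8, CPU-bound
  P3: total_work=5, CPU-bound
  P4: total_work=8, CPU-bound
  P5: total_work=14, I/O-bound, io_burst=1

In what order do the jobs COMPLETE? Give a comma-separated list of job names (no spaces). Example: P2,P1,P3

Answer: P5,P1,P3,P2,P4

Derivation:
t=0-2: P1@Q0 runs 2, rem=4, quantum used, demote→Q1. Q0=[P2,P3,P4,P5] Q1=[P1] Q2=[]
t=2-4: P2@Q0 runs 2, rem=6, quantum used, demote→Q1. Q0=[P3,P4,P5] Q1=[P1,P2] Q2=[]
t=4-6: P3@Q0 runs 2, rem=3, quantum used, demote→Q1. Q0=[P4,P5] Q1=[P1,P2,P3] Q2=[]
t=6-8: P4@Q0 runs 2, rem=6, quantum used, demote→Q1. Q0=[P5] Q1=[P1,P2,P3,P4] Q2=[]
t=8-9: P5@Q0 runs 1, rem=13, I/O yield, promote→Q0. Q0=[P5] Q1=[P1,P2,P3,P4] Q2=[]
t=9-10: P5@Q0 runs 1, rem=12, I/O yield, promote→Q0. Q0=[P5] Q1=[P1,P2,P3,P4] Q2=[]
t=10-11: P5@Q0 runs 1, rem=11, I/O yield, promote→Q0. Q0=[P5] Q1=[P1,P2,P3,P4] Q2=[]
t=11-12: P5@Q0 runs 1, rem=10, I/O yield, promote→Q0. Q0=[P5] Q1=[P1,P2,P3,P4] Q2=[]
t=12-13: P5@Q0 runs 1, rem=9, I/O yield, promote→Q0. Q0=[P5] Q1=[P1,P2,P3,P4] Q2=[]
t=13-14: P5@Q0 runs 1, rem=8, I/O yield, promote→Q0. Q0=[P5] Q1=[P1,P2,P3,P4] Q2=[]
t=14-15: P5@Q0 runs 1, rem=7, I/O yield, promote→Q0. Q0=[P5] Q1=[P1,P2,P3,P4] Q2=[]
t=15-16: P5@Q0 runs 1, rem=6, I/O yield, promote→Q0. Q0=[P5] Q1=[P1,P2,P3,P4] Q2=[]
t=16-17: P5@Q0 runs 1, rem=5, I/O yield, promote→Q0. Q0=[P5] Q1=[P1,P2,P3,P4] Q2=[]
t=17-18: P5@Q0 runs 1, rem=4, I/O yield, promote→Q0. Q0=[P5] Q1=[P1,P2,P3,P4] Q2=[]
t=18-19: P5@Q0 runs 1, rem=3, I/O yield, promote→Q0. Q0=[P5] Q1=[P1,P2,P3,P4] Q2=[]
t=19-20: P5@Q0 runs 1, rem=2, I/O yield, promote→Q0. Q0=[P5] Q1=[P1,P2,P3,P4] Q2=[]
t=20-21: P5@Q0 runs 1, rem=1, I/O yield, promote→Q0. Q0=[P5] Q1=[P1,P2,P3,P4] Q2=[]
t=21-22: P5@Q0 runs 1, rem=0, completes. Q0=[] Q1=[P1,P2,P3,P4] Q2=[]
t=22-25: P1@Q1 runs 3, rem=1, I/O yield, promote→Q0. Q0=[P1] Q1=[P2,P3,P4] Q2=[]
t=25-26: P1@Q0 runs 1, rem=0, completes. Q0=[] Q1=[P2,P3,P4] Q2=[]
t=26-31: P2@Q1 runs 5, rem=1, quantum used, demote→Q2. Q0=[] Q1=[P3,P4] Q2=[P2]
t=31-34: P3@Q1 runs 3, rem=0, completes. Q0=[] Q1=[P4] Q2=[P2]
t=34-39: P4@Q1 runs 5, rem=1, quantum used, demote→Q2. Q0=[] Q1=[] Q2=[P2,P4]
t=39-40: P2@Q2 runs 1, rem=0, completes. Q0=[] Q1=[] Q2=[P4]
t=40-41: P4@Q2 runs 1, rem=0, completes. Q0=[] Q1=[] Q2=[]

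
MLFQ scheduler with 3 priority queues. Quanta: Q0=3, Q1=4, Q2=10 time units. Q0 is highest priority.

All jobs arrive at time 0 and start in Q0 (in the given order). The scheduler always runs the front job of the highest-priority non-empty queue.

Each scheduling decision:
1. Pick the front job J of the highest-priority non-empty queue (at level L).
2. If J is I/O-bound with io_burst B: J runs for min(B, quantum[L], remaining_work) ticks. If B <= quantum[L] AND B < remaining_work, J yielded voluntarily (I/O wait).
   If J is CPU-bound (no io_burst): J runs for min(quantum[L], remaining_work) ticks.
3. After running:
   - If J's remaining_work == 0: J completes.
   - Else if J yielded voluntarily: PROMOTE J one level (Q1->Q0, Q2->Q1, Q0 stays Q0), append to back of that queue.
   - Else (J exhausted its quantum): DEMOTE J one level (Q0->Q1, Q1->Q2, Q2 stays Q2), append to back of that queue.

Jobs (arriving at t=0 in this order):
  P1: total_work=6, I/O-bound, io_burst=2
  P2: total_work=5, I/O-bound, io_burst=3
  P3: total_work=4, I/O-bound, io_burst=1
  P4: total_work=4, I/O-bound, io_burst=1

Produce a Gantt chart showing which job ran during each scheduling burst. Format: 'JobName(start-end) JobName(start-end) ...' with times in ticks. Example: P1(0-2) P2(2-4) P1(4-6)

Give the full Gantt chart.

t=0-2: P1@Q0 runs 2, rem=4, I/O yield, promote→Q0. Q0=[P2,P3,P4,P1] Q1=[] Q2=[]
t=2-5: P2@Q0 runs 3, rem=2, I/O yield, promote→Q0. Q0=[P3,P4,P1,P2] Q1=[] Q2=[]
t=5-6: P3@Q0 runs 1, rem=3, I/O yield, promote→Q0. Q0=[P4,P1,P2,P3] Q1=[] Q2=[]
t=6-7: P4@Q0 runs 1, rem=3, I/O yield, promote→Q0. Q0=[P1,P2,P3,P4] Q1=[] Q2=[]
t=7-9: P1@Q0 runs 2, rem=2, I/O yield, promote→Q0. Q0=[P2,P3,P4,P1] Q1=[] Q2=[]
t=9-11: P2@Q0 runs 2, rem=0, completes. Q0=[P3,P4,P1] Q1=[] Q2=[]
t=11-12: P3@Q0 runs 1, rem=2, I/O yield, promote→Q0. Q0=[P4,P1,P3] Q1=[] Q2=[]
t=12-13: P4@Q0 runs 1, rem=2, I/O yield, promote→Q0. Q0=[P1,P3,P4] Q1=[] Q2=[]
t=13-15: P1@Q0 runs 2, rem=0, completes. Q0=[P3,P4] Q1=[] Q2=[]
t=15-16: P3@Q0 runs 1, rem=1, I/O yield, promote→Q0. Q0=[P4,P3] Q1=[] Q2=[]
t=16-17: P4@Q0 runs 1, rem=1, I/O yield, promote→Q0. Q0=[P3,P4] Q1=[] Q2=[]
t=17-18: P3@Q0 runs 1, rem=0, completes. Q0=[P4] Q1=[] Q2=[]
t=18-19: P4@Q0 runs 1, rem=0, completes. Q0=[] Q1=[] Q2=[]

Answer: P1(0-2) P2(2-5) P3(5-6) P4(6-7) P1(7-9) P2(9-11) P3(11-12) P4(12-13) P1(13-15) P3(15-16) P4(16-17) P3(17-18) P4(18-19)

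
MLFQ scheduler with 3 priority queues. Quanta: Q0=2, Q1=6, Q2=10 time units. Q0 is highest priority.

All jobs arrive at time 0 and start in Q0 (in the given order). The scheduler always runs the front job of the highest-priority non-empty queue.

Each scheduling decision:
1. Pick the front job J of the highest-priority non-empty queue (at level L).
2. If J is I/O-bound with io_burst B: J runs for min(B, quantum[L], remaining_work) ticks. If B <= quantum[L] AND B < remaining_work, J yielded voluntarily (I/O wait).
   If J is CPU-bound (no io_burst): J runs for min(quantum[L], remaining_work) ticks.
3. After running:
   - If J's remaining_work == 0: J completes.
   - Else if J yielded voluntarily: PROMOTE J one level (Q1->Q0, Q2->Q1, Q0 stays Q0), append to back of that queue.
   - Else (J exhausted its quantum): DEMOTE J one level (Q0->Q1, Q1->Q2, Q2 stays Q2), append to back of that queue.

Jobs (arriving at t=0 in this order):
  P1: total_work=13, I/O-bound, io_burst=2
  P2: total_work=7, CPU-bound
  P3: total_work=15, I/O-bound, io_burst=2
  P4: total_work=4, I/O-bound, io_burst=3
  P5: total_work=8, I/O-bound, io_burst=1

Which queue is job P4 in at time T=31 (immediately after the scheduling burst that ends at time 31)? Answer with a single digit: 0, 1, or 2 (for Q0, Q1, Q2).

t=0-2: P1@Q0 runs 2, rem=11, I/O yield, promote→Q0. Q0=[P2,P3,P4,P5,P1] Q1=[] Q2=[]
t=2-4: P2@Q0 runs 2, rem=5, quantum used, demote→Q1. Q0=[P3,P4,P5,P1] Q1=[P2] Q2=[]
t=4-6: P3@Q0 runs 2, rem=13, I/O yield, promote→Q0. Q0=[P4,P5,P1,P3] Q1=[P2] Q2=[]
t=6-8: P4@Q0 runs 2, rem=2, quantum used, demote→Q1. Q0=[P5,P1,P3] Q1=[P2,P4] Q2=[]
t=8-9: P5@Q0 runs 1, rem=7, I/O yield, promote→Q0. Q0=[P1,P3,P5] Q1=[P2,P4] Q2=[]
t=9-11: P1@Q0 runs 2, rem=9, I/O yield, promote→Q0. Q0=[P3,P5,P1] Q1=[P2,P4] Q2=[]
t=11-13: P3@Q0 runs 2, rem=11, I/O yield, promote→Q0. Q0=[P5,P1,P3] Q1=[P2,P4] Q2=[]
t=13-14: P5@Q0 runs 1, rem=6, I/O yield, promote→Q0. Q0=[P1,P3,P5] Q1=[P2,P4] Q2=[]
t=14-16: P1@Q0 runs 2, rem=7, I/O yield, promote→Q0. Q0=[P3,P5,P1] Q1=[P2,P4] Q2=[]
t=16-18: P3@Q0 runs 2, rem=9, I/O yield, promote→Q0. Q0=[P5,P1,P3] Q1=[P2,P4] Q2=[]
t=18-19: P5@Q0 runs 1, rem=5, I/O yield, promote→Q0. Q0=[P1,P3,P5] Q1=[P2,P4] Q2=[]
t=19-21: P1@Q0 runs 2, rem=5, I/O yield, promote→Q0. Q0=[P3,P5,P1] Q1=[P2,P4] Q2=[]
t=21-23: P3@Q0 runs 2, rem=7, I/O yield, promote→Q0. Q0=[P5,P1,P3] Q1=[P2,P4] Q2=[]
t=23-24: P5@Q0 runs 1, rem=4, I/O yield, promote→Q0. Q0=[P1,P3,P5] Q1=[P2,P4] Q2=[]
t=24-26: P1@Q0 runs 2, rem=3, I/O yield, promote→Q0. Q0=[P3,P5,P1] Q1=[P2,P4] Q2=[]
t=26-28: P3@Q0 runs 2, rem=5, I/O yield, promote→Q0. Q0=[P5,P1,P3] Q1=[P2,P4] Q2=[]
t=28-29: P5@Q0 runs 1, rem=3, I/O yield, promote→Q0. Q0=[P1,P3,P5] Q1=[P2,P4] Q2=[]
t=29-31: P1@Q0 runs 2, rem=1, I/O yield, promote→Q0. Q0=[P3,P5,P1] Q1=[P2,P4] Q2=[]
t=31-33: P3@Q0 runs 2, rem=3, I/O yield, promote→Q0. Q0=[P5,P1,P3] Q1=[P2,P4] Q2=[]
t=33-34: P5@Q0 runs 1, rem=2, I/O yield, promote→Q0. Q0=[P1,P3,P5] Q1=[P2,P4] Q2=[]
t=34-35: P1@Q0 runs 1, rem=0, completes. Q0=[P3,P5] Q1=[P2,P4] Q2=[]
t=35-37: P3@Q0 runs 2, rem=1, I/O yield, promote→Q0. Q0=[P5,P3] Q1=[P2,P4] Q2=[]
t=37-38: P5@Q0 runs 1, rem=1, I/O yield, promote→Q0. Q0=[P3,P5] Q1=[P2,P4] Q2=[]
t=38-39: P3@Q0 runs 1, rem=0, completes. Q0=[P5] Q1=[P2,P4] Q2=[]
t=39-40: P5@Q0 runs 1, rem=0, completes. Q0=[] Q1=[P2,P4] Q2=[]
t=40-45: P2@Q1 runs 5, rem=0, completes. Q0=[] Q1=[P4] Q2=[]
t=45-47: P4@Q1 runs 2, rem=0, completes. Q0=[] Q1=[] Q2=[]

Answer: 1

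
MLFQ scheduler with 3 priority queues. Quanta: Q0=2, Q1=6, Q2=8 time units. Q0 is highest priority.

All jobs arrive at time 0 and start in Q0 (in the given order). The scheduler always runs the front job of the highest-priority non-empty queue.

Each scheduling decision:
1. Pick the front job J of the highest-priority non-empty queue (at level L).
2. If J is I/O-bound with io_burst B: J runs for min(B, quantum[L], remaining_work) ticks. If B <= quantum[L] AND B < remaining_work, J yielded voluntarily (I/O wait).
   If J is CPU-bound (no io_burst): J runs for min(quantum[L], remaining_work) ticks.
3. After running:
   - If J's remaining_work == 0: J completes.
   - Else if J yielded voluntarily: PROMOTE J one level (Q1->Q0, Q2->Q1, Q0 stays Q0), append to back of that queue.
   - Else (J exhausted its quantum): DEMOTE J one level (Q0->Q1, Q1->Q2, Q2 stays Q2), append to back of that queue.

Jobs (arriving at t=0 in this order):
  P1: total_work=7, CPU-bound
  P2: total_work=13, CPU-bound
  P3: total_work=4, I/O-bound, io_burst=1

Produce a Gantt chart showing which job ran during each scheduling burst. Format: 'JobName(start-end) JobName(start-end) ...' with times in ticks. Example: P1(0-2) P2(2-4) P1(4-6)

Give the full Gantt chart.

t=0-2: P1@Q0 runs 2, rem=5, quantum used, demote→Q1. Q0=[P2,P3] Q1=[P1] Q2=[]
t=2-4: P2@Q0 runs 2, rem=11, quantum used, demote→Q1. Q0=[P3] Q1=[P1,P2] Q2=[]
t=4-5: P3@Q0 runs 1, rem=3, I/O yield, promote→Q0. Q0=[P3] Q1=[P1,P2] Q2=[]
t=5-6: P3@Q0 runs 1, rem=2, I/O yield, promote→Q0. Q0=[P3] Q1=[P1,P2] Q2=[]
t=6-7: P3@Q0 runs 1, rem=1, I/O yield, promote→Q0. Q0=[P3] Q1=[P1,P2] Q2=[]
t=7-8: P3@Q0 runs 1, rem=0, completes. Q0=[] Q1=[P1,P2] Q2=[]
t=8-13: P1@Q1 runs 5, rem=0, completes. Q0=[] Q1=[P2] Q2=[]
t=13-19: P2@Q1 runs 6, rem=5, quantum used, demote→Q2. Q0=[] Q1=[] Q2=[P2]
t=19-24: P2@Q2 runs 5, rem=0, completes. Q0=[] Q1=[] Q2=[]

Answer: P1(0-2) P2(2-4) P3(4-5) P3(5-6) P3(6-7) P3(7-8) P1(8-13) P2(13-19) P2(19-24)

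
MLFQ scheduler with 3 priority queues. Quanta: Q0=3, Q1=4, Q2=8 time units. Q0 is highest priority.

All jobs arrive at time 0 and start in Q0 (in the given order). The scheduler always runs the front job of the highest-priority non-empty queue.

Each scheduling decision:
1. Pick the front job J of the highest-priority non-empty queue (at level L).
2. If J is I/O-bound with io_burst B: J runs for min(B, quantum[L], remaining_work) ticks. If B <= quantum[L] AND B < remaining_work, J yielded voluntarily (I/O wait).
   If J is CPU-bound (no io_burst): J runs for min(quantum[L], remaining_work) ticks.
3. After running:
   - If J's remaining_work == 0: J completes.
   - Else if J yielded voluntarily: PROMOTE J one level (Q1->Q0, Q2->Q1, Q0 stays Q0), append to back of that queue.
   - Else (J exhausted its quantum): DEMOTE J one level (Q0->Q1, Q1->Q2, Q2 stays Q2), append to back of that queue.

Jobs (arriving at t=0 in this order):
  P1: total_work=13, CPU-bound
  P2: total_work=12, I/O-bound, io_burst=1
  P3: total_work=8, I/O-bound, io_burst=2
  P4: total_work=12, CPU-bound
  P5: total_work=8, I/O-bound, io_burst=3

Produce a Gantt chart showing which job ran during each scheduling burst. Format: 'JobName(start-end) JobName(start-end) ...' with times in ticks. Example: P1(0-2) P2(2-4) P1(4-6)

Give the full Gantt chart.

Answer: P1(0-3) P2(3-4) P3(4-6) P4(6-9) P5(9-12) P2(12-13) P3(13-15) P5(15-18) P2(18-19) P3(19-21) P5(21-23) P2(23-24) P3(24-26) P2(26-27) P2(27-28) P2(28-29) P2(29-30) P2(30-31) P2(31-32) P2(32-33) P2(33-34) P1(34-38) P4(38-42) P1(42-48) P4(48-53)

Derivation:
t=0-3: P1@Q0 runs 3, rem=10, quantum used, demote→Q1. Q0=[P2,P3,P4,P5] Q1=[P1] Q2=[]
t=3-4: P2@Q0 runs 1, rem=11, I/O yield, promote→Q0. Q0=[P3,P4,P5,P2] Q1=[P1] Q2=[]
t=4-6: P3@Q0 runs 2, rem=6, I/O yield, promote→Q0. Q0=[P4,P5,P2,P3] Q1=[P1] Q2=[]
t=6-9: P4@Q0 runs 3, rem=9, quantum used, demote→Q1. Q0=[P5,P2,P3] Q1=[P1,P4] Q2=[]
t=9-12: P5@Q0 runs 3, rem=5, I/O yield, promote→Q0. Q0=[P2,P3,P5] Q1=[P1,P4] Q2=[]
t=12-13: P2@Q0 runs 1, rem=10, I/O yield, promote→Q0. Q0=[P3,P5,P2] Q1=[P1,P4] Q2=[]
t=13-15: P3@Q0 runs 2, rem=4, I/O yield, promote→Q0. Q0=[P5,P2,P3] Q1=[P1,P4] Q2=[]
t=15-18: P5@Q0 runs 3, rem=2, I/O yield, promote→Q0. Q0=[P2,P3,P5] Q1=[P1,P4] Q2=[]
t=18-19: P2@Q0 runs 1, rem=9, I/O yield, promote→Q0. Q0=[P3,P5,P2] Q1=[P1,P4] Q2=[]
t=19-21: P3@Q0 runs 2, rem=2, I/O yield, promote→Q0. Q0=[P5,P2,P3] Q1=[P1,P4] Q2=[]
t=21-23: P5@Q0 runs 2, rem=0, completes. Q0=[P2,P3] Q1=[P1,P4] Q2=[]
t=23-24: P2@Q0 runs 1, rem=8, I/O yield, promote→Q0. Q0=[P3,P2] Q1=[P1,P4] Q2=[]
t=24-26: P3@Q0 runs 2, rem=0, completes. Q0=[P2] Q1=[P1,P4] Q2=[]
t=26-27: P2@Q0 runs 1, rem=7, I/O yield, promote→Q0. Q0=[P2] Q1=[P1,P4] Q2=[]
t=27-28: P2@Q0 runs 1, rem=6, I/O yield, promote→Q0. Q0=[P2] Q1=[P1,P4] Q2=[]
t=28-29: P2@Q0 runs 1, rem=5, I/O yield, promote→Q0. Q0=[P2] Q1=[P1,P4] Q2=[]
t=29-30: P2@Q0 runs 1, rem=4, I/O yield, promote→Q0. Q0=[P2] Q1=[P1,P4] Q2=[]
t=30-31: P2@Q0 runs 1, rem=3, I/O yield, promote→Q0. Q0=[P2] Q1=[P1,P4] Q2=[]
t=31-32: P2@Q0 runs 1, rem=2, I/O yield, promote→Q0. Q0=[P2] Q1=[P1,P4] Q2=[]
t=32-33: P2@Q0 runs 1, rem=1, I/O yield, promote→Q0. Q0=[P2] Q1=[P1,P4] Q2=[]
t=33-34: P2@Q0 runs 1, rem=0, completes. Q0=[] Q1=[P1,P4] Q2=[]
t=34-38: P1@Q1 runs 4, rem=6, quantum used, demote→Q2. Q0=[] Q1=[P4] Q2=[P1]
t=38-42: P4@Q1 runs 4, rem=5, quantum used, demote→Q2. Q0=[] Q1=[] Q2=[P1,P4]
t=42-48: P1@Q2 runs 6, rem=0, completes. Q0=[] Q1=[] Q2=[P4]
t=48-53: P4@Q2 runs 5, rem=0, completes. Q0=[] Q1=[] Q2=[]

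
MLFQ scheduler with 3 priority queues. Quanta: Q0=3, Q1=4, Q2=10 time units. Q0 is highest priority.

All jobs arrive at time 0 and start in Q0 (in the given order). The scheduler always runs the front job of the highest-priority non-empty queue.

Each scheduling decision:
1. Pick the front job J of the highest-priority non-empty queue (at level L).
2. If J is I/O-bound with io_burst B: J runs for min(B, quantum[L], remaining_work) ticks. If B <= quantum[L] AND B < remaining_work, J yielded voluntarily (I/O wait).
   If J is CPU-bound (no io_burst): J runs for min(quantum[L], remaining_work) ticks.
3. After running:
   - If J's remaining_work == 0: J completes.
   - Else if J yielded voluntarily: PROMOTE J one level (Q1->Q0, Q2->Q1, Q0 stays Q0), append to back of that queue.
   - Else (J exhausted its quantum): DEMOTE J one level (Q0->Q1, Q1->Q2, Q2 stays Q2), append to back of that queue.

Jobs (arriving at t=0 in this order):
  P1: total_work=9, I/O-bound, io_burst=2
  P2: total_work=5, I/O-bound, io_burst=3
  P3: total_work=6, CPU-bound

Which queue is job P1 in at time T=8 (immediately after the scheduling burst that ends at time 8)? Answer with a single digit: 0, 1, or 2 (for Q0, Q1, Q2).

t=0-2: P1@Q0 runs 2, rem=7, I/O yield, promote→Q0. Q0=[P2,P3,P1] Q1=[] Q2=[]
t=2-5: P2@Q0 runs 3, rem=2, I/O yield, promote→Q0. Q0=[P3,P1,P2] Q1=[] Q2=[]
t=5-8: P3@Q0 runs 3, rem=3, quantum used, demote→Q1. Q0=[P1,P2] Q1=[P3] Q2=[]
t=8-10: P1@Q0 runs 2, rem=5, I/O yield, promote→Q0. Q0=[P2,P1] Q1=[P3] Q2=[]
t=10-12: P2@Q0 runs 2, rem=0, completes. Q0=[P1] Q1=[P3] Q2=[]
t=12-14: P1@Q0 runs 2, rem=3, I/O yield, promote→Q0. Q0=[P1] Q1=[P3] Q2=[]
t=14-16: P1@Q0 runs 2, rem=1, I/O yield, promote→Q0. Q0=[P1] Q1=[P3] Q2=[]
t=16-17: P1@Q0 runs 1, rem=0, completes. Q0=[] Q1=[P3] Q2=[]
t=17-20: P3@Q1 runs 3, rem=0, completes. Q0=[] Q1=[] Q2=[]

Answer: 0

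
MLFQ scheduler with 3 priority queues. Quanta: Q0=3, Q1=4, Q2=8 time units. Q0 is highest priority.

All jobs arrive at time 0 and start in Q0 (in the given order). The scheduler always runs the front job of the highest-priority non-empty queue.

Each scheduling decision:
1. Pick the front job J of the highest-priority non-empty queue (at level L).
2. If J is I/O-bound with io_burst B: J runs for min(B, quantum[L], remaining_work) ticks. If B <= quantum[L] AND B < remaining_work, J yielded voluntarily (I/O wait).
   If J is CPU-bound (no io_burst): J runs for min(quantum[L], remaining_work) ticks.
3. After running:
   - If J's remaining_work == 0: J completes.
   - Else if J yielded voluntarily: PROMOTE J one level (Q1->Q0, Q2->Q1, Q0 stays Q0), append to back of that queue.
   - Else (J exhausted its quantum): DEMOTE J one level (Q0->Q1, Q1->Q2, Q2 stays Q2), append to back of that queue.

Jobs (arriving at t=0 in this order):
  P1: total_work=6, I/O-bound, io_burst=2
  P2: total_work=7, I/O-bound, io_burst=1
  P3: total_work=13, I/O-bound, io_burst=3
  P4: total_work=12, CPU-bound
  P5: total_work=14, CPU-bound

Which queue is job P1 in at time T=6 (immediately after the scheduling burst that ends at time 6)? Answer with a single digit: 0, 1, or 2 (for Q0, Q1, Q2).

Answer: 0

Derivation:
t=0-2: P1@Q0 runs 2, rem=4, I/O yield, promote→Q0. Q0=[P2,P3,P4,P5,P1] Q1=[] Q2=[]
t=2-3: P2@Q0 runs 1, rem=6, I/O yield, promote→Q0. Q0=[P3,P4,P5,P1,P2] Q1=[] Q2=[]
t=3-6: P3@Q0 runs 3, rem=10, I/O yield, promote→Q0. Q0=[P4,P5,P1,P2,P3] Q1=[] Q2=[]
t=6-9: P4@Q0 runs 3, rem=9, quantum used, demote→Q1. Q0=[P5,P1,P2,P3] Q1=[P4] Q2=[]
t=9-12: P5@Q0 runs 3, rem=11, quantum used, demote→Q1. Q0=[P1,P2,P3] Q1=[P4,P5] Q2=[]
t=12-14: P1@Q0 runs 2, rem=2, I/O yield, promote→Q0. Q0=[P2,P3,P1] Q1=[P4,P5] Q2=[]
t=14-15: P2@Q0 runs 1, rem=5, I/O yield, promote→Q0. Q0=[P3,P1,P2] Q1=[P4,P5] Q2=[]
t=15-18: P3@Q0 runs 3, rem=7, I/O yield, promote→Q0. Q0=[P1,P2,P3] Q1=[P4,P5] Q2=[]
t=18-20: P1@Q0 runs 2, rem=0, completes. Q0=[P2,P3] Q1=[P4,P5] Q2=[]
t=20-21: P2@Q0 runs 1, rem=4, I/O yield, promote→Q0. Q0=[P3,P2] Q1=[P4,P5] Q2=[]
t=21-24: P3@Q0 runs 3, rem=4, I/O yield, promote→Q0. Q0=[P2,P3] Q1=[P4,P5] Q2=[]
t=24-25: P2@Q0 runs 1, rem=3, I/O yield, promote→Q0. Q0=[P3,P2] Q1=[P4,P5] Q2=[]
t=25-28: P3@Q0 runs 3, rem=1, I/O yield, promote→Q0. Q0=[P2,P3] Q1=[P4,P5] Q2=[]
t=28-29: P2@Q0 runs 1, rem=2, I/O yield, promote→Q0. Q0=[P3,P2] Q1=[P4,P5] Q2=[]
t=29-30: P3@Q0 runs 1, rem=0, completes. Q0=[P2] Q1=[P4,P5] Q2=[]
t=30-31: P2@Q0 runs 1, rem=1, I/O yield, promote→Q0. Q0=[P2] Q1=[P4,P5] Q2=[]
t=31-32: P2@Q0 runs 1, rem=0, completes. Q0=[] Q1=[P4,P5] Q2=[]
t=32-36: P4@Q1 runs 4, rem=5, quantum used, demote→Q2. Q0=[] Q1=[P5] Q2=[P4]
t=36-40: P5@Q1 runs 4, rem=7, quantum used, demote→Q2. Q0=[] Q1=[] Q2=[P4,P5]
t=40-45: P4@Q2 runs 5, rem=0, completes. Q0=[] Q1=[] Q2=[P5]
t=45-52: P5@Q2 runs 7, rem=0, completes. Q0=[] Q1=[] Q2=[]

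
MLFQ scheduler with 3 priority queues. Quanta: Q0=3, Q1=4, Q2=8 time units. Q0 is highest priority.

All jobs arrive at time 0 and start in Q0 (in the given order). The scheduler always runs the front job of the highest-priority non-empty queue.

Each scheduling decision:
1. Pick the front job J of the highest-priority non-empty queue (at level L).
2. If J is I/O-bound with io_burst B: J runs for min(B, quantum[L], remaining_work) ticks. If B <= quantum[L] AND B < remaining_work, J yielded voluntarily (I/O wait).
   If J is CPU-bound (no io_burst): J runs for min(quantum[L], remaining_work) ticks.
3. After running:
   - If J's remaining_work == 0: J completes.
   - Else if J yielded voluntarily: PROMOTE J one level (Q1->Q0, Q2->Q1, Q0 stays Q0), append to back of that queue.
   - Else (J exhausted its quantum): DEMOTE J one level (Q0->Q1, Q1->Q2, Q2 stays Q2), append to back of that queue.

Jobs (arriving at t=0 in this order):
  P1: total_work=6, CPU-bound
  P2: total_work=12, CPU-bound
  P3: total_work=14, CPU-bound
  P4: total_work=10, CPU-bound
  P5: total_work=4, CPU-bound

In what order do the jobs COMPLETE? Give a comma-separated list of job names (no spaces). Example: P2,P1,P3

t=0-3: P1@Q0 runs 3, rem=3, quantum used, demote→Q1. Q0=[P2,P3,P4,P5] Q1=[P1] Q2=[]
t=3-6: P2@Q0 runs 3, rem=9, quantum used, demote→Q1. Q0=[P3,P4,P5] Q1=[P1,P2] Q2=[]
t=6-9: P3@Q0 runs 3, rem=11, quantum used, demote→Q1. Q0=[P4,P5] Q1=[P1,P2,P3] Q2=[]
t=9-12: P4@Q0 runs 3, rem=7, quantum used, demote→Q1. Q0=[P5] Q1=[P1,P2,P3,P4] Q2=[]
t=12-15: P5@Q0 runs 3, rem=1, quantum used, demote→Q1. Q0=[] Q1=[P1,P2,P3,P4,P5] Q2=[]
t=15-18: P1@Q1 runs 3, rem=0, completes. Q0=[] Q1=[P2,P3,P4,P5] Q2=[]
t=18-22: P2@Q1 runs 4, rem=5, quantum used, demote→Q2. Q0=[] Q1=[P3,P4,P5] Q2=[P2]
t=22-26: P3@Q1 runs 4, rem=7, quantum used, demote→Q2. Q0=[] Q1=[P4,P5] Q2=[P2,P3]
t=26-30: P4@Q1 runs 4, rem=3, quantum used, demote→Q2. Q0=[] Q1=[P5] Q2=[P2,P3,P4]
t=30-31: P5@Q1 runs 1, rem=0, completes. Q0=[] Q1=[] Q2=[P2,P3,P4]
t=31-36: P2@Q2 runs 5, rem=0, completes. Q0=[] Q1=[] Q2=[P3,P4]
t=36-43: P3@Q2 runs 7, rem=0, completes. Q0=[] Q1=[] Q2=[P4]
t=43-46: P4@Q2 runs 3, rem=0, completes. Q0=[] Q1=[] Q2=[]

Answer: P1,P5,P2,P3,P4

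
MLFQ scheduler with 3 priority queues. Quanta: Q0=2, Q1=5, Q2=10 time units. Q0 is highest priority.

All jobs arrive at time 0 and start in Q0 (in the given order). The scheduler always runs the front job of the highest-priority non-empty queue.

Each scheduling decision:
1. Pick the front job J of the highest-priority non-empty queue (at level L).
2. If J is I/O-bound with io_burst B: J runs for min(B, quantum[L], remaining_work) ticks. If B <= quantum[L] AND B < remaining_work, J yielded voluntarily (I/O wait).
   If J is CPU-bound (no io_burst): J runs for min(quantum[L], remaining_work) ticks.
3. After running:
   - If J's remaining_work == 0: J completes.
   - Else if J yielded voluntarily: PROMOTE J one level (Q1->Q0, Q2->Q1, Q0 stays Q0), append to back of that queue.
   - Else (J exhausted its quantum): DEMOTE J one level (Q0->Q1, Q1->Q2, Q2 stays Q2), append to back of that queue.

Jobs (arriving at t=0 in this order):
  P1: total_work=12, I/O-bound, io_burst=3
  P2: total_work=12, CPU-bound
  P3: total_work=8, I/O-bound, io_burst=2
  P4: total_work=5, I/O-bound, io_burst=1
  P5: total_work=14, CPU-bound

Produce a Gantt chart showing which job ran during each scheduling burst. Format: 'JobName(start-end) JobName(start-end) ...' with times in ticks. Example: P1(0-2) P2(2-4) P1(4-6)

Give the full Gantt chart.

Answer: P1(0-2) P2(2-4) P3(4-6) P4(6-7) P5(7-9) P3(9-11) P4(11-12) P3(12-14) P4(14-15) P3(15-17) P4(17-18) P4(18-19) P1(19-22) P1(22-24) P2(24-29) P5(29-34) P1(34-37) P1(37-39) P2(39-44) P5(44-51)

Derivation:
t=0-2: P1@Q0 runs 2, rem=10, quantum used, demote→Q1. Q0=[P2,P3,P4,P5] Q1=[P1] Q2=[]
t=2-4: P2@Q0 runs 2, rem=10, quantum used, demote→Q1. Q0=[P3,P4,P5] Q1=[P1,P2] Q2=[]
t=4-6: P3@Q0 runs 2, rem=6, I/O yield, promote→Q0. Q0=[P4,P5,P3] Q1=[P1,P2] Q2=[]
t=6-7: P4@Q0 runs 1, rem=4, I/O yield, promote→Q0. Q0=[P5,P3,P4] Q1=[P1,P2] Q2=[]
t=7-9: P5@Q0 runs 2, rem=12, quantum used, demote→Q1. Q0=[P3,P4] Q1=[P1,P2,P5] Q2=[]
t=9-11: P3@Q0 runs 2, rem=4, I/O yield, promote→Q0. Q0=[P4,P3] Q1=[P1,P2,P5] Q2=[]
t=11-12: P4@Q0 runs 1, rem=3, I/O yield, promote→Q0. Q0=[P3,P4] Q1=[P1,P2,P5] Q2=[]
t=12-14: P3@Q0 runs 2, rem=2, I/O yield, promote→Q0. Q0=[P4,P3] Q1=[P1,P2,P5] Q2=[]
t=14-15: P4@Q0 runs 1, rem=2, I/O yield, promote→Q0. Q0=[P3,P4] Q1=[P1,P2,P5] Q2=[]
t=15-17: P3@Q0 runs 2, rem=0, completes. Q0=[P4] Q1=[P1,P2,P5] Q2=[]
t=17-18: P4@Q0 runs 1, rem=1, I/O yield, promote→Q0. Q0=[P4] Q1=[P1,P2,P5] Q2=[]
t=18-19: P4@Q0 runs 1, rem=0, completes. Q0=[] Q1=[P1,P2,P5] Q2=[]
t=19-22: P1@Q1 runs 3, rem=7, I/O yield, promote→Q0. Q0=[P1] Q1=[P2,P5] Q2=[]
t=22-24: P1@Q0 runs 2, rem=5, quantum used, demote→Q1. Q0=[] Q1=[P2,P5,P1] Q2=[]
t=24-29: P2@Q1 runs 5, rem=5, quantum used, demote→Q2. Q0=[] Q1=[P5,P1] Q2=[P2]
t=29-34: P5@Q1 runs 5, rem=7, quantum used, demote→Q2. Q0=[] Q1=[P1] Q2=[P2,P5]
t=34-37: P1@Q1 runs 3, rem=2, I/O yield, promote→Q0. Q0=[P1] Q1=[] Q2=[P2,P5]
t=37-39: P1@Q0 runs 2, rem=0, completes. Q0=[] Q1=[] Q2=[P2,P5]
t=39-44: P2@Q2 runs 5, rem=0, completes. Q0=[] Q1=[] Q2=[P5]
t=44-51: P5@Q2 runs 7, rem=0, completes. Q0=[] Q1=[] Q2=[]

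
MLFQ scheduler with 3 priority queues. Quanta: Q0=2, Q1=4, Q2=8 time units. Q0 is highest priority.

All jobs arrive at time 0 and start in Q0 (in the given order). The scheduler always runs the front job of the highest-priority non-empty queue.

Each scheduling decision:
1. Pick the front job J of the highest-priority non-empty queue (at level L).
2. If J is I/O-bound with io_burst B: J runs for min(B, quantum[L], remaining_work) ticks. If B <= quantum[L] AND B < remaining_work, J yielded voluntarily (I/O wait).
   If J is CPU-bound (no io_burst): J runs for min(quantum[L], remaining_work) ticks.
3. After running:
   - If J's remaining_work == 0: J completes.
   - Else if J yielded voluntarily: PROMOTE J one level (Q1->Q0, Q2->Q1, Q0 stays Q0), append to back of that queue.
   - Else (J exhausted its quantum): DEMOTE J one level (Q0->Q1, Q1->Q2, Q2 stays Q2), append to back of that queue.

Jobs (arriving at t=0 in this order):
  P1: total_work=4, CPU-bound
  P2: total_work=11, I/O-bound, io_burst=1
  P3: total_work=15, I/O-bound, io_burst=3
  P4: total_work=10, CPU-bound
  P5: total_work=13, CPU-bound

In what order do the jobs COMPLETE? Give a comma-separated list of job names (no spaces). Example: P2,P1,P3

t=0-2: P1@Q0 runs 2, rem=2, quantum used, demote→Q1. Q0=[P2,P3,P4,P5] Q1=[P1] Q2=[]
t=2-3: P2@Q0 runs 1, rem=10, I/O yield, promote→Q0. Q0=[P3,P4,P5,P2] Q1=[P1] Q2=[]
t=3-5: P3@Q0 runs 2, rem=13, quantum used, demote→Q1. Q0=[P4,P5,P2] Q1=[P1,P3] Q2=[]
t=5-7: P4@Q0 runs 2, rem=8, quantum used, demote→Q1. Q0=[P5,P2] Q1=[P1,P3,P4] Q2=[]
t=7-9: P5@Q0 runs 2, rem=11, quantum used, demote→Q1. Q0=[P2] Q1=[P1,P3,P4,P5] Q2=[]
t=9-10: P2@Q0 runs 1, rem=9, I/O yield, promote→Q0. Q0=[P2] Q1=[P1,P3,P4,P5] Q2=[]
t=10-11: P2@Q0 runs 1, rem=8, I/O yield, promote→Q0. Q0=[P2] Q1=[P1,P3,P4,P5] Q2=[]
t=11-12: P2@Q0 runs 1, rem=7, I/O yield, promote→Q0. Q0=[P2] Q1=[P1,P3,P4,P5] Q2=[]
t=12-13: P2@Q0 runs 1, rem=6, I/O yield, promote→Q0. Q0=[P2] Q1=[P1,P3,P4,P5] Q2=[]
t=13-14: P2@Q0 runs 1, rem=5, I/O yield, promote→Q0. Q0=[P2] Q1=[P1,P3,P4,P5] Q2=[]
t=14-15: P2@Q0 runs 1, rem=4, I/O yield, promote→Q0. Q0=[P2] Q1=[P1,P3,P4,P5] Q2=[]
t=15-16: P2@Q0 runs 1, rem=3, I/O yield, promote→Q0. Q0=[P2] Q1=[P1,P3,P4,P5] Q2=[]
t=16-17: P2@Q0 runs 1, rem=2, I/O yield, promote→Q0. Q0=[P2] Q1=[P1,P3,P4,P5] Q2=[]
t=17-18: P2@Q0 runs 1, rem=1, I/O yield, promote→Q0. Q0=[P2] Q1=[P1,P3,P4,P5] Q2=[]
t=18-19: P2@Q0 runs 1, rem=0, completes. Q0=[] Q1=[P1,P3,P4,P5] Q2=[]
t=19-21: P1@Q1 runs 2, rem=0, completes. Q0=[] Q1=[P3,P4,P5] Q2=[]
t=21-24: P3@Q1 runs 3, rem=10, I/O yield, promote→Q0. Q0=[P3] Q1=[P4,P5] Q2=[]
t=24-26: P3@Q0 runs 2, rem=8, quantum used, demote→Q1. Q0=[] Q1=[P4,P5,P3] Q2=[]
t=26-30: P4@Q1 runs 4, rem=4, quantum used, demote→Q2. Q0=[] Q1=[P5,P3] Q2=[P4]
t=30-34: P5@Q1 runs 4, rem=7, quantum used, demote→Q2. Q0=[] Q1=[P3] Q2=[P4,P5]
t=34-37: P3@Q1 runs 3, rem=5, I/O yield, promote→Q0. Q0=[P3] Q1=[] Q2=[P4,P5]
t=37-39: P3@Q0 runs 2, rem=3, quantum used, demote→Q1. Q0=[] Q1=[P3] Q2=[P4,P5]
t=39-42: P3@Q1 runs 3, rem=0, completes. Q0=[] Q1=[] Q2=[P4,P5]
t=42-46: P4@Q2 runs 4, rem=0, completes. Q0=[] Q1=[] Q2=[P5]
t=46-53: P5@Q2 runs 7, rem=0, completes. Q0=[] Q1=[] Q2=[]

Answer: P2,P1,P3,P4,P5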